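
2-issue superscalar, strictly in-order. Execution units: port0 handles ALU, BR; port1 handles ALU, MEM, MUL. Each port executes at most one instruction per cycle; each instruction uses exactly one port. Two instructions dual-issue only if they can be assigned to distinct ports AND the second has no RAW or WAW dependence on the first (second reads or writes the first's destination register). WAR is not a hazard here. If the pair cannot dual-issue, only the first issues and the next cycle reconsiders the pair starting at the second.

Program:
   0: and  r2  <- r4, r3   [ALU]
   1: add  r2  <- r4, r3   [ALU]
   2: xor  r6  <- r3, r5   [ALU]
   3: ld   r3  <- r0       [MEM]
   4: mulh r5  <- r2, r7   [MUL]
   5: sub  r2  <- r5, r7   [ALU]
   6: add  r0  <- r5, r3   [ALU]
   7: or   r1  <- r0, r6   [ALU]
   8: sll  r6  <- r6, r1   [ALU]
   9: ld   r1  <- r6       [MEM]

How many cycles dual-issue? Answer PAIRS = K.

PAIRS = 2

c0: i0 and.ALU  WAW r2
c1: i1&i2 add.ALU/xor.ALU  pair
c2: i3 ld.MEM  no-port MEM/MUL
c3: i4 mulh.MUL  RAW r5
c4: i5&i6 sub.ALU/add.ALU  pair
c5: i7 or.ALU  RAW r1
c6: i8 sll.ALU  RAW r6
c7: i9 ld.MEM  tail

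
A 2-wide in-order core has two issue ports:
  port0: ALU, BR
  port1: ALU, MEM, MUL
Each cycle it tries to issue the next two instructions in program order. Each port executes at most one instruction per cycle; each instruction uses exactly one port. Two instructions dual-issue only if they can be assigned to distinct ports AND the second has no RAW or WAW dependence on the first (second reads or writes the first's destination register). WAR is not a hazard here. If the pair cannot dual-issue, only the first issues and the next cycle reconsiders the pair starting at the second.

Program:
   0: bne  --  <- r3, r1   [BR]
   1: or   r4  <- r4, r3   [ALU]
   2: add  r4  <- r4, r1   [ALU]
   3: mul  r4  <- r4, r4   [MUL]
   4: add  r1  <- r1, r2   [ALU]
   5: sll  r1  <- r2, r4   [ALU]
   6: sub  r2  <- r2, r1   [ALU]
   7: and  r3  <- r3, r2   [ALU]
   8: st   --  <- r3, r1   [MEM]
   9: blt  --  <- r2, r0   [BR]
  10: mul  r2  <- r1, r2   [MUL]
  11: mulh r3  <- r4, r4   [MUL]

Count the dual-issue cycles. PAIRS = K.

PAIRS = 3

c0: i0+i1 bne+or  2-wide
c1: i2 add  RAW+WAW r4
c2: i3+i4 mul+add  2-wide
c3: i5 sll  RAW r1
c4: i6 sub  RAW r2
c5: i7 and  RAW r3
c6: i8+i9 st+blt  2-wide
c7: i10 mul  no-port MUL/MUL
c8: i11 mulh  tail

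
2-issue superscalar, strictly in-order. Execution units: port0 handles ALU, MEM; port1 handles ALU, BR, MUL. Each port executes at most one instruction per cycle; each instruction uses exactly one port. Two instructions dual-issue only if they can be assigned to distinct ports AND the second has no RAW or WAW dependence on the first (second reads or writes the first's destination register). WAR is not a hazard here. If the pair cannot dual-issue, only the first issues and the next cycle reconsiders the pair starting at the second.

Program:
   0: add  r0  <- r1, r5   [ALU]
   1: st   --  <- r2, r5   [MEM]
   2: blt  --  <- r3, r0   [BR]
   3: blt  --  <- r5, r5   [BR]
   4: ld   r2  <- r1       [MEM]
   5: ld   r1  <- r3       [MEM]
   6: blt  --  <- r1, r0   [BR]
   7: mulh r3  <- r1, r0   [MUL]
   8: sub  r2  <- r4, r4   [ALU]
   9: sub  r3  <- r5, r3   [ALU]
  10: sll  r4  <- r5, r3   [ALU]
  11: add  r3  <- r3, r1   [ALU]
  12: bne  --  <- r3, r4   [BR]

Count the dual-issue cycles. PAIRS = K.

t=0 i0+i1:add;st ; pair
t=1 i2:blt ; no-port BR/BR
t=2 i3+i4:blt;ld ; pair
t=3 i5:ld ; RAW r1
t=4 i6:blt ; no-port BR/MUL
t=5 i7+i8:mulh;sub ; pair
t=6 i9:sub ; RAW r3
t=7 i10+i11:sll;add ; pair
t=8 i12:bne ; tail

PAIRS = 4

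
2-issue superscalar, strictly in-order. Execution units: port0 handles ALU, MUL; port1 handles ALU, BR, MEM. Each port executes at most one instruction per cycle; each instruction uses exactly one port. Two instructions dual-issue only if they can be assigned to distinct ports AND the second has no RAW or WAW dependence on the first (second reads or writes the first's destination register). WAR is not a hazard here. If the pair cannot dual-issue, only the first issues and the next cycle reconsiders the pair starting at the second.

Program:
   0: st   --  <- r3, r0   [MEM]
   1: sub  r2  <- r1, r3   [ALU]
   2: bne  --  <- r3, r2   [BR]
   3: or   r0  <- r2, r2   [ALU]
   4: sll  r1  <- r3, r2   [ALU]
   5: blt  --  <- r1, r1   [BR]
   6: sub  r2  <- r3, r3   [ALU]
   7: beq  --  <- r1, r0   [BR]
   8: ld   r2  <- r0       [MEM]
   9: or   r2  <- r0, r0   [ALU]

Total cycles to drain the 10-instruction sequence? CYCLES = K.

CYCLES = 7

[0] i0,i1  st/sub  -- 2-wide
[1] i2,i3  bne/or  -- 2-wide
[2] i4  sll  -- RAW r1
[3] i5,i6  blt/sub  -- 2-wide
[4] i7  beq  -- no-port BR/MEM
[5] i8  ld  -- WAW r2
[6] i9  or  -- tail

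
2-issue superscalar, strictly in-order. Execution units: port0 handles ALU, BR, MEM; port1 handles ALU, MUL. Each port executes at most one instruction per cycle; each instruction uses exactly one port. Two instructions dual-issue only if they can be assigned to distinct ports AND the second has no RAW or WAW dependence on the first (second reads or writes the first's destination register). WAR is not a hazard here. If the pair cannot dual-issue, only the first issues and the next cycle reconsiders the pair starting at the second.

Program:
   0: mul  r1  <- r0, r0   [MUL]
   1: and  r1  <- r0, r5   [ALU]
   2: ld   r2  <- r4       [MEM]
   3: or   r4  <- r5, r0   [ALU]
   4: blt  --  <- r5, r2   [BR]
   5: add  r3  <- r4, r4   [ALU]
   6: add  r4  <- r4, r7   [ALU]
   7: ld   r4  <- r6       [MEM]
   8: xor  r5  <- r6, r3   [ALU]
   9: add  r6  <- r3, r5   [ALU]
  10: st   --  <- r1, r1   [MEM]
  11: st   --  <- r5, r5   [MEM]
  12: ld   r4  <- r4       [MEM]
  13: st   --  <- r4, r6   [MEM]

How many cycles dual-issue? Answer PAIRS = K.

PAIRS = 5

  cy0 -> i0 (mul) WAW r1
  cy1 -> i1&i2 (and/ld) pair
  cy2 -> i3&i4 (or/blt) pair
  cy3 -> i5&i6 (add/add) pair
  cy4 -> i7&i8 (ld/xor) pair
  cy5 -> i9&i10 (add/st) pair
  cy6 -> i11 (st) no-port MEM/MEM
  cy7 -> i12 (ld) no-port MEM/MEM
  cy8 -> i13 (st) tail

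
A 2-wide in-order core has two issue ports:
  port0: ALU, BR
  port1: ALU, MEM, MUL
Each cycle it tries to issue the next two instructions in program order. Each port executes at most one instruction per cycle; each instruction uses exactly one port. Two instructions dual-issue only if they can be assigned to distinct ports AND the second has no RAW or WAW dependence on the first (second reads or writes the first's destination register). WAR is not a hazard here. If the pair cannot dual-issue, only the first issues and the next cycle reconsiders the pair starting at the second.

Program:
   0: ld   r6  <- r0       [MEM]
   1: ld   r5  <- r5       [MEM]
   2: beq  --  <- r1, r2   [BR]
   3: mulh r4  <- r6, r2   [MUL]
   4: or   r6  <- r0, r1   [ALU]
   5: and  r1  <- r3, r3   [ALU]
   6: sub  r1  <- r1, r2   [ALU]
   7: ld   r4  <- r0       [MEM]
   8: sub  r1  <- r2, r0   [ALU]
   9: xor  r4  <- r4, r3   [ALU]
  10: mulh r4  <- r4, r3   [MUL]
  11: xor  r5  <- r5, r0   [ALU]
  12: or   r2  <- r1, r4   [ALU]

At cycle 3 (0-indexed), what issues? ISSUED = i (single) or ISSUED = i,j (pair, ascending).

#0 head=0: ld i0 no-port MEM/MEM
#1 head=1: ld;beq i1,i2 2-wide
#2 head=3: mulh;or i3,i4 2-wide
#3 head=5: and i5 RAW+WAW r1
#4 head=6: sub;ld i6,i7 2-wide
#5 head=8: sub;xor i8,i9 2-wide
#6 head=10: mulh;xor i10,i11 2-wide
#7 head=12: or i12 tail

ISSUED = 5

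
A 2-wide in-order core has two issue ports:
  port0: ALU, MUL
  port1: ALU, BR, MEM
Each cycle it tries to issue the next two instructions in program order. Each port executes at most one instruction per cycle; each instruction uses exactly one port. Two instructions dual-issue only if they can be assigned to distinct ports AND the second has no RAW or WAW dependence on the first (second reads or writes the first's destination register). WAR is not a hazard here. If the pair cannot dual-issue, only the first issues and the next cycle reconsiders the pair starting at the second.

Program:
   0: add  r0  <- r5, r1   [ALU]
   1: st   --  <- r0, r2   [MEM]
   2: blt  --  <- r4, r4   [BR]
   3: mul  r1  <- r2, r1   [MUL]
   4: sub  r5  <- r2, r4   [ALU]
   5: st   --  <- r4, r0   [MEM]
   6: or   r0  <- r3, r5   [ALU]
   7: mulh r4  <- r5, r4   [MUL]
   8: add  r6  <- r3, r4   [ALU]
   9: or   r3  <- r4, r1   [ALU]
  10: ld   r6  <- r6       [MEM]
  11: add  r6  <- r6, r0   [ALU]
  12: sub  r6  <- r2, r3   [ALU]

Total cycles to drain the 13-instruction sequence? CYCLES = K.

  cy0 -> i0 (add) RAW r0
  cy1 -> i1 (st) no-port MEM/BR
  cy2 -> i2,i3 (blt/mul) dual
  cy3 -> i4,i5 (sub/st) dual
  cy4 -> i6,i7 (or/mulh) dual
  cy5 -> i8,i9 (add/or) dual
  cy6 -> i10 (ld) RAW+WAW r6
  cy7 -> i11 (add) WAW r6
  cy8 -> i12 (sub) tail

CYCLES = 9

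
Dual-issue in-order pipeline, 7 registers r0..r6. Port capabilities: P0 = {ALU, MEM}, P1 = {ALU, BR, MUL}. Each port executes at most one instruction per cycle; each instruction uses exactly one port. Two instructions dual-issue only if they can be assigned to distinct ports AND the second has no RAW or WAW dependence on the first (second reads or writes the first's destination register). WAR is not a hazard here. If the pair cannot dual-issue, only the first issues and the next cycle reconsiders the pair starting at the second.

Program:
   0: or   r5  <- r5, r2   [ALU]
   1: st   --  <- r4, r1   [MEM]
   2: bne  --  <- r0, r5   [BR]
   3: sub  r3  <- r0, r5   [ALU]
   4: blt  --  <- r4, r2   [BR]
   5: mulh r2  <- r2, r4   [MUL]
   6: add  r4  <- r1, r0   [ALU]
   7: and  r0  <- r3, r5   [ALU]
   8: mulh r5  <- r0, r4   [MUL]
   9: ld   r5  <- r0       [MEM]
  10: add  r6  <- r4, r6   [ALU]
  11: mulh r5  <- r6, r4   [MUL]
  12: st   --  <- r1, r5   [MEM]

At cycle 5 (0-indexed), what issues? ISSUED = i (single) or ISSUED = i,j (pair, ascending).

ISSUED = 8

t=0 i0+i1:or st ; 2-wide
t=1 i2+i3:bne sub ; 2-wide
t=2 i4:blt ; no-port BR/MUL
t=3 i5+i6:mulh add ; 2-wide
t=4 i7:and ; RAW r0
t=5 i8:mulh ; WAW r5
t=6 i9+i10:ld add ; 2-wide
t=7 i11:mulh ; RAW r5
t=8 i12:st ; tail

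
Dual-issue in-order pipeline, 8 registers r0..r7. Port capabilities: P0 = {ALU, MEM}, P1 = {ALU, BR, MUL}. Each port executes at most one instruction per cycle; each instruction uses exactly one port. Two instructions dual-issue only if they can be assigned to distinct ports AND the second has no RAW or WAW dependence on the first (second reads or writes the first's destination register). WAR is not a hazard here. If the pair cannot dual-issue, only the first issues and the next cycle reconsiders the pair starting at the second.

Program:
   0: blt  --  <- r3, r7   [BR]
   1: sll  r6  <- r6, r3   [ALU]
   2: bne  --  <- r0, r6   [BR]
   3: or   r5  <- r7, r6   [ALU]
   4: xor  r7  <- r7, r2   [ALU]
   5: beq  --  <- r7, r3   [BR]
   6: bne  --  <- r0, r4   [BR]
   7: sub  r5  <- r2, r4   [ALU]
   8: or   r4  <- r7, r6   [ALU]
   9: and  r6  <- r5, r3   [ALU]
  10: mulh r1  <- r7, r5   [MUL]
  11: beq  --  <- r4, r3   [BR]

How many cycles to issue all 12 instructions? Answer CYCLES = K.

CYCLES = 8

c0: i0,i1 blt sll  pair
c1: i2,i3 bne or  pair
c2: i4 xor  RAW r7
c3: i5 beq  no-port BR/BR
c4: i6,i7 bne sub  pair
c5: i8,i9 or and  pair
c6: i10 mulh  no-port MUL/BR
c7: i11 beq  tail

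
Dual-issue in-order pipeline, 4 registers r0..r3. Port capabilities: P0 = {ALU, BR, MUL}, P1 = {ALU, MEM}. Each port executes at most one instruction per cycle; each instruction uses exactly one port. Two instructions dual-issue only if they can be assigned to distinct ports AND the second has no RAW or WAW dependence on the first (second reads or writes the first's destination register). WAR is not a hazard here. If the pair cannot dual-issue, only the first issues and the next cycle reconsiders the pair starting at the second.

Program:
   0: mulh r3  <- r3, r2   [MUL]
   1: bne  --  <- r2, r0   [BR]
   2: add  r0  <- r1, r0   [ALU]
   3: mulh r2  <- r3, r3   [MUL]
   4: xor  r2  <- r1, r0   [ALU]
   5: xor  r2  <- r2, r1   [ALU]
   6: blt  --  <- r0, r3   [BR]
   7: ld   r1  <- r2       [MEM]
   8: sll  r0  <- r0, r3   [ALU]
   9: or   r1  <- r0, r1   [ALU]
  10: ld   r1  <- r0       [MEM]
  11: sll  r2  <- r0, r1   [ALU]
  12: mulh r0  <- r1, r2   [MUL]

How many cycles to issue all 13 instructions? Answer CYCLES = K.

  cy0 -> i0 (mulh.MUL) no-port MUL/BR
  cy1 -> i1&i2 (bne.BR+add.ALU) pair
  cy2 -> i3 (mulh.MUL) WAW r2
  cy3 -> i4 (xor.ALU) RAW+WAW r2
  cy4 -> i5&i6 (xor.ALU+blt.BR) pair
  cy5 -> i7&i8 (ld.MEM+sll.ALU) pair
  cy6 -> i9 (or.ALU) WAW r1
  cy7 -> i10 (ld.MEM) RAW r1
  cy8 -> i11 (sll.ALU) RAW r2
  cy9 -> i12 (mulh.MUL) tail

CYCLES = 10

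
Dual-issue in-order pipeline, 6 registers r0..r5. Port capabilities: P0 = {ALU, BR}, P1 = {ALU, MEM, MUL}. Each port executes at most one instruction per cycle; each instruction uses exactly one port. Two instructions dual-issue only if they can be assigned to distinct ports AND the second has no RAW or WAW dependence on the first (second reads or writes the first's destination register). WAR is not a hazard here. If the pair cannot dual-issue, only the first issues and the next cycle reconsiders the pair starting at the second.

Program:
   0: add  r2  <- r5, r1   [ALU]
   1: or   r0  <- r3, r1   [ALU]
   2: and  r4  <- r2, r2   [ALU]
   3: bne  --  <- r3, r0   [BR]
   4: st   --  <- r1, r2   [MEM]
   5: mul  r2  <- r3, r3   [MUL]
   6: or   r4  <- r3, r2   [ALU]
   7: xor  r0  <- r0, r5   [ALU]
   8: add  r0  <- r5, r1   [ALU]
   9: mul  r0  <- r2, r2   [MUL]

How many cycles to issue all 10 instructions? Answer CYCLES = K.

CYCLES = 7

t=0 i0+i1:add+or ; 2-wide
t=1 i2+i3:and+bne ; 2-wide
t=2 i4:st ; no-port MEM/MUL
t=3 i5:mul ; RAW r2
t=4 i6+i7:or+xor ; 2-wide
t=5 i8:add ; WAW r0
t=6 i9:mul ; tail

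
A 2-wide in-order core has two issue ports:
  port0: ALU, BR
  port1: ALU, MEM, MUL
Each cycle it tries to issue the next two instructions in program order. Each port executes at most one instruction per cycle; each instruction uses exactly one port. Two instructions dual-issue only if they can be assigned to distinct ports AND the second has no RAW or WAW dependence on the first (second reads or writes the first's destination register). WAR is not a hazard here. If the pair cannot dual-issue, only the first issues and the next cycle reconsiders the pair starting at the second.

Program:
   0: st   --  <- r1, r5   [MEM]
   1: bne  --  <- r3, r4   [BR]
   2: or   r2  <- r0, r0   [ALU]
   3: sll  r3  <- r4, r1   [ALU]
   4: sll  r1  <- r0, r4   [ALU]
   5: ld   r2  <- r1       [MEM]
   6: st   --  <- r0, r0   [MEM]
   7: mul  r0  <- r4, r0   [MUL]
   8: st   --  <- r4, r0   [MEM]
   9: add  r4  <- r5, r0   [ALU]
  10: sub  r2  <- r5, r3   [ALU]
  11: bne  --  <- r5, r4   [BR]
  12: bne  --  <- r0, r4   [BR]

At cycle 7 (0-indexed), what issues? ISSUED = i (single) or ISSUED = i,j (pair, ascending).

#0 head=0: st;bne i0&i1 dual
#1 head=2: or;sll i2&i3 dual
#2 head=4: sll i4 RAW r1
#3 head=5: ld i5 no-port MEM/MEM
#4 head=6: st i6 no-port MEM/MUL
#5 head=7: mul i7 no-port MUL/MEM
#6 head=8: st;add i8&i9 dual
#7 head=10: sub;bne i10&i11 dual
#8 head=12: bne i12 tail

ISSUED = 10,11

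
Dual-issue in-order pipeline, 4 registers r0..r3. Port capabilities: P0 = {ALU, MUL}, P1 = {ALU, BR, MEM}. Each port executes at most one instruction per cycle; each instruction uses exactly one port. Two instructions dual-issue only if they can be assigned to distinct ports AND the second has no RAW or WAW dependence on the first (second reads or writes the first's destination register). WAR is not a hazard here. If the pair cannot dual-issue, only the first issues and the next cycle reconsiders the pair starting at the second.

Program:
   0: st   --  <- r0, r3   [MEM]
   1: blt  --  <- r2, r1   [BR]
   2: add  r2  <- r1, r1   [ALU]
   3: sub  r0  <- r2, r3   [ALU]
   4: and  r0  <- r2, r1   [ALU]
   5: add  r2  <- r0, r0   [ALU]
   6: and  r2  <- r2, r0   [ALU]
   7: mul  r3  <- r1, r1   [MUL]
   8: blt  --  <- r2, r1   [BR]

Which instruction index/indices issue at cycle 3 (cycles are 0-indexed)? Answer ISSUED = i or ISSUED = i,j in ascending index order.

t=0 i0:st.MEM ; no-port MEM/BR
t=1 i1&i2:blt.BR/add.ALU ; pair
t=2 i3:sub.ALU ; WAW r0
t=3 i4:and.ALU ; RAW r0
t=4 i5:add.ALU ; RAW+WAW r2
t=5 i6&i7:and.ALU/mul.MUL ; pair
t=6 i8:blt.BR ; tail

ISSUED = 4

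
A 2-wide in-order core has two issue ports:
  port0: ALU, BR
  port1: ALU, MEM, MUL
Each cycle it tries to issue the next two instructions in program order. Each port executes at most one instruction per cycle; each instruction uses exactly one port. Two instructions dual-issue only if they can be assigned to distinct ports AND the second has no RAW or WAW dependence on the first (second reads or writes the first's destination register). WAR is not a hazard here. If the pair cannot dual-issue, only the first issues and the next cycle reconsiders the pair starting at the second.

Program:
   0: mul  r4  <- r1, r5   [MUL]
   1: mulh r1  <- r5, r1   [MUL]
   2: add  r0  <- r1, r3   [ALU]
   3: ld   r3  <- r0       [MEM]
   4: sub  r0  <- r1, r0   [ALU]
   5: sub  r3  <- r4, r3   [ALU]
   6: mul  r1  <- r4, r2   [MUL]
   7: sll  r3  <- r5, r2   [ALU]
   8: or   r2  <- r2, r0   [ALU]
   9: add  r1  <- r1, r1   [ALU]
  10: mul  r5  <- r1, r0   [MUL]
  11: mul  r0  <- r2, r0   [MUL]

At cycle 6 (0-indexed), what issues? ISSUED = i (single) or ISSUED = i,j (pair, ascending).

[0] i0  mul  -- no-port MUL/MUL
[1] i1  mulh  -- RAW r1
[2] i2  add  -- RAW r0
[3] i3+i4  ld;sub  -- pair
[4] i5+i6  sub;mul  -- pair
[5] i7+i8  sll;or  -- pair
[6] i9  add  -- RAW r1
[7] i10  mul  -- no-port MUL/MUL
[8] i11  mul  -- tail

ISSUED = 9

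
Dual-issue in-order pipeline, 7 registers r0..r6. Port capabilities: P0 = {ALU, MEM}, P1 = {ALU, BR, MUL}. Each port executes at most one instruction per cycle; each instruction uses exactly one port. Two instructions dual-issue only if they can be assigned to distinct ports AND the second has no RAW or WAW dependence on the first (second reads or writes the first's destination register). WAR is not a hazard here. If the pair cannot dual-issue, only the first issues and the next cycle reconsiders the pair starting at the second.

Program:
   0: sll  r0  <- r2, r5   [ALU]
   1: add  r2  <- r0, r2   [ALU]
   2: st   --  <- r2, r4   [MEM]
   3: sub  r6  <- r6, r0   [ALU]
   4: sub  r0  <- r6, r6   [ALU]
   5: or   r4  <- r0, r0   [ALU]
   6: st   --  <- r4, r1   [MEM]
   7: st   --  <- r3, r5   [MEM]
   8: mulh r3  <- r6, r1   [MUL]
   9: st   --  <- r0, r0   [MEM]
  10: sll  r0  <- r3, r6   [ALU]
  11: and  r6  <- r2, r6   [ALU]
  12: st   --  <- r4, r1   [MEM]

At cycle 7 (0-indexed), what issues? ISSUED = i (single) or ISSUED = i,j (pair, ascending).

#0 head=0: sll.ALU i0 RAW r0
#1 head=1: add.ALU i1 RAW r2
#2 head=2: st.MEM sub.ALU i2/i3 dual
#3 head=4: sub.ALU i4 RAW r0
#4 head=5: or.ALU i5 RAW r4
#5 head=6: st.MEM i6 no-port MEM/MEM
#6 head=7: st.MEM mulh.MUL i7/i8 dual
#7 head=9: st.MEM sll.ALU i9/i10 dual
#8 head=11: and.ALU st.MEM i11/i12 dual

ISSUED = 9,10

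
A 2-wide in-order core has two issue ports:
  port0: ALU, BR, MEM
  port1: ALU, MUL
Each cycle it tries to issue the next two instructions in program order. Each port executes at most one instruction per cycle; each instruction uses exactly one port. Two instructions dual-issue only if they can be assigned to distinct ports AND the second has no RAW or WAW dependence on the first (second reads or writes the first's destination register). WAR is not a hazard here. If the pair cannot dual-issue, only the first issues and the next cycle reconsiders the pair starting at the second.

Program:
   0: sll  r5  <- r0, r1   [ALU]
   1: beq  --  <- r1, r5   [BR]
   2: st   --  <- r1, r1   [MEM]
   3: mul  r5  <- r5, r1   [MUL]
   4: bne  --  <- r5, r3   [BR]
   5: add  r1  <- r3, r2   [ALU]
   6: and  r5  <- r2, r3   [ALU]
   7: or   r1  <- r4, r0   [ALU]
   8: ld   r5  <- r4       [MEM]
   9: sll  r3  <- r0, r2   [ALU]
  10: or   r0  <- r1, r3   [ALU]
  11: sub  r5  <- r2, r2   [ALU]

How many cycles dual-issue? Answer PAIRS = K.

0. sll.ALU @i0  | RAW r5
1. beq.BR @i1  | no-port BR/MEM
2. st.MEM/mul.MUL @i2+i3  | dual
3. bne.BR/add.ALU @i4+i5  | dual
4. and.ALU/or.ALU @i6+i7  | dual
5. ld.MEM/sll.ALU @i8+i9  | dual
6. or.ALU/sub.ALU @i10+i11  | dual

PAIRS = 5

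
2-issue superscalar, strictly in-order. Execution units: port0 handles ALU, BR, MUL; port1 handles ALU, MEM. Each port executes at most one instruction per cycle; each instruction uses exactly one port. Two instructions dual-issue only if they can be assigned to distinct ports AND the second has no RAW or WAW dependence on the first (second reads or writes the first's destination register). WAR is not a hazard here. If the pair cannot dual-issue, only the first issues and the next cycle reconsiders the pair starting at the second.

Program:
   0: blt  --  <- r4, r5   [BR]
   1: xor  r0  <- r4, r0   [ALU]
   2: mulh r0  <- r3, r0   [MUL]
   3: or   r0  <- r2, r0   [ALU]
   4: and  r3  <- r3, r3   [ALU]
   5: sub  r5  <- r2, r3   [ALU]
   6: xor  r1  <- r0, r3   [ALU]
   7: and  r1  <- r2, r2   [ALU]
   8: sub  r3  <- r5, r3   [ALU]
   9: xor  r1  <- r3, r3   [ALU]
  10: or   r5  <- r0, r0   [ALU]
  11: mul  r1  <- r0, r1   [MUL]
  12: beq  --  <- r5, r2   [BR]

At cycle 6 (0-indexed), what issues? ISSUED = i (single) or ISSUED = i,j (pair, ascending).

[0] i0,i1  blt xor  -- dual
[1] i2  mulh  -- RAW+WAW r0
[2] i3,i4  or and  -- dual
[3] i5,i6  sub xor  -- dual
[4] i7,i8  and sub  -- dual
[5] i9,i10  xor or  -- dual
[6] i11  mul  -- no-port MUL/BR
[7] i12  beq  -- tail

ISSUED = 11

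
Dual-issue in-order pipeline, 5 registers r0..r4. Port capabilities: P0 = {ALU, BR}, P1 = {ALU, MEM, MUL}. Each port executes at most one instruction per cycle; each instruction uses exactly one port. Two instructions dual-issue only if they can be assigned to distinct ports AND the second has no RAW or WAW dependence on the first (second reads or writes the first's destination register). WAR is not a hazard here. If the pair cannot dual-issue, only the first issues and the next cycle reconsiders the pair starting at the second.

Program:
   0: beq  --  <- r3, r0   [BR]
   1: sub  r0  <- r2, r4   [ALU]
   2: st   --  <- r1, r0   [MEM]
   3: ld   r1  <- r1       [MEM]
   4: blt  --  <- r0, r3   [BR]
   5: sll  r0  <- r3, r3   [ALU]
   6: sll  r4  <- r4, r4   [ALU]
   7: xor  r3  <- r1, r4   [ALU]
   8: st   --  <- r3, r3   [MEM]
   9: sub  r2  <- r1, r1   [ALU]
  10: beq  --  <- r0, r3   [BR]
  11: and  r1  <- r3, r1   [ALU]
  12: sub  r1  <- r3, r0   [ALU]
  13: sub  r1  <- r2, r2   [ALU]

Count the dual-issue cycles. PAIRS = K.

t=0 i0+i1:beq;sub ; pair
t=1 i2:st ; no-port MEM/MEM
t=2 i3+i4:ld;blt ; pair
t=3 i5+i6:sll;sll ; pair
t=4 i7:xor ; RAW r3
t=5 i8+i9:st;sub ; pair
t=6 i10+i11:beq;and ; pair
t=7 i12:sub ; WAW r1
t=8 i13:sub ; tail

PAIRS = 5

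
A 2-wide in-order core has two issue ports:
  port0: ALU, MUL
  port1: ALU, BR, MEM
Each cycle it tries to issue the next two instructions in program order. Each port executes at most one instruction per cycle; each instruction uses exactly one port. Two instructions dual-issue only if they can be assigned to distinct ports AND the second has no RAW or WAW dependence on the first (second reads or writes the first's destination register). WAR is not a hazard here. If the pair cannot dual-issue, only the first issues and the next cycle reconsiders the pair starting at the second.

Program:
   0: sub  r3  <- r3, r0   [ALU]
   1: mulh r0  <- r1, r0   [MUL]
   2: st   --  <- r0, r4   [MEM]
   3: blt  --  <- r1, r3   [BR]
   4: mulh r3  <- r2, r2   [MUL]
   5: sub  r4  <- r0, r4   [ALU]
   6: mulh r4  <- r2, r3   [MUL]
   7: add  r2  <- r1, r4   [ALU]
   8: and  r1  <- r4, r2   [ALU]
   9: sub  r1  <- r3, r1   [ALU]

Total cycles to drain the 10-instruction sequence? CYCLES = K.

  cy0 -> i0+i1 (sub mulh) pair
  cy1 -> i2 (st) no-port MEM/BR
  cy2 -> i3+i4 (blt mulh) pair
  cy3 -> i5 (sub) WAW r4
  cy4 -> i6 (mulh) RAW r4
  cy5 -> i7 (add) RAW r2
  cy6 -> i8 (and) RAW+WAW r1
  cy7 -> i9 (sub) tail

CYCLES = 8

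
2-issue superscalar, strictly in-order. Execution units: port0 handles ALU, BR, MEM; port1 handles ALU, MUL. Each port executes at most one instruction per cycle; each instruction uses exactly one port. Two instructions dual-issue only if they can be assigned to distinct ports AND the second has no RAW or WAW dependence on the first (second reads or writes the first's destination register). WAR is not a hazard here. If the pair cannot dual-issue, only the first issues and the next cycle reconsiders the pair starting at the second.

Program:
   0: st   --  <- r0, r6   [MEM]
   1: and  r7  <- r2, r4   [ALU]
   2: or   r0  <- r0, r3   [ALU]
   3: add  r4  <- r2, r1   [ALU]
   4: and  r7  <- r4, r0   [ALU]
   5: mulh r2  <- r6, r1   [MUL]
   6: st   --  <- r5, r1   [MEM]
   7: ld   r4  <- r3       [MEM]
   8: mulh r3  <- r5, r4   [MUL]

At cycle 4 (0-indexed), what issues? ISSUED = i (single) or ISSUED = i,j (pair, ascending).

ISSUED = 7

  cy0 -> i0/i1 (st.MEM+and.ALU) 2-wide
  cy1 -> i2/i3 (or.ALU+add.ALU) 2-wide
  cy2 -> i4/i5 (and.ALU+mulh.MUL) 2-wide
  cy3 -> i6 (st.MEM) no-port MEM/MEM
  cy4 -> i7 (ld.MEM) RAW r4
  cy5 -> i8 (mulh.MUL) tail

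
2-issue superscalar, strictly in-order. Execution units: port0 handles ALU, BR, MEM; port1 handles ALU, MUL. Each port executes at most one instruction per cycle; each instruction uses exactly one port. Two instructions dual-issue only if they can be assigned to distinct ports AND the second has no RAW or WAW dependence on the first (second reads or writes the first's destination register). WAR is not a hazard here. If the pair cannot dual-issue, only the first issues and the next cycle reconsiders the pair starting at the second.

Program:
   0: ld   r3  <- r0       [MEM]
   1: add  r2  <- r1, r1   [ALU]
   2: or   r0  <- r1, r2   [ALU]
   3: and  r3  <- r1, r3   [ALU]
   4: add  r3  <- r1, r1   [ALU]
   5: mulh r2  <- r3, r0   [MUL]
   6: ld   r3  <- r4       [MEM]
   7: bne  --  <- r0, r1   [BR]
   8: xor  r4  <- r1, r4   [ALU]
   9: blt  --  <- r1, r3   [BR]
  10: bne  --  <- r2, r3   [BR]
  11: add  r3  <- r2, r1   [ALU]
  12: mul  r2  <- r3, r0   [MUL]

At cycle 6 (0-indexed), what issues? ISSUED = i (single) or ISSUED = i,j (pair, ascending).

#0 head=0: ld.MEM+add.ALU i0+i1 dual
#1 head=2: or.ALU+and.ALU i2+i3 dual
#2 head=4: add.ALU i4 RAW r3
#3 head=5: mulh.MUL+ld.MEM i5+i6 dual
#4 head=7: bne.BR+xor.ALU i7+i8 dual
#5 head=9: blt.BR i9 no-port BR/BR
#6 head=10: bne.BR+add.ALU i10+i11 dual
#7 head=12: mul.MUL i12 tail

ISSUED = 10,11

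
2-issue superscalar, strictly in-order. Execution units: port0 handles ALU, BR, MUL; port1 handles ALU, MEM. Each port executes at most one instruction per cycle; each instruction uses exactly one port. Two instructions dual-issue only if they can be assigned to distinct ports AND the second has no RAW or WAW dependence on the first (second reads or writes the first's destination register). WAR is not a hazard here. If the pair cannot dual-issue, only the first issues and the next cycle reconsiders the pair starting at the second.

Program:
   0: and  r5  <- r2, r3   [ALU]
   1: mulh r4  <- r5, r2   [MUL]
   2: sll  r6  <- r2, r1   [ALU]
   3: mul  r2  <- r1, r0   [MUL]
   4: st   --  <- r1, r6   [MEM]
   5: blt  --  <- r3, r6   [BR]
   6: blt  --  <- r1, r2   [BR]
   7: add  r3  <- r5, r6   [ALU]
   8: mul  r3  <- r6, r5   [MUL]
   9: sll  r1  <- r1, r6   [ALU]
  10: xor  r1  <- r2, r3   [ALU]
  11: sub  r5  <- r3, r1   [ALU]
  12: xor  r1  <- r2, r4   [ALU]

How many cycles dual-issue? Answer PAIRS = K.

#0 head=0: and i0 RAW r5
#1 head=1: mulh+sll i1,i2 dual
#2 head=3: mul+st i3,i4 dual
#3 head=5: blt i5 no-port BR/BR
#4 head=6: blt+add i6,i7 dual
#5 head=8: mul+sll i8,i9 dual
#6 head=10: xor i10 RAW r1
#7 head=11: sub+xor i11,i12 dual

PAIRS = 5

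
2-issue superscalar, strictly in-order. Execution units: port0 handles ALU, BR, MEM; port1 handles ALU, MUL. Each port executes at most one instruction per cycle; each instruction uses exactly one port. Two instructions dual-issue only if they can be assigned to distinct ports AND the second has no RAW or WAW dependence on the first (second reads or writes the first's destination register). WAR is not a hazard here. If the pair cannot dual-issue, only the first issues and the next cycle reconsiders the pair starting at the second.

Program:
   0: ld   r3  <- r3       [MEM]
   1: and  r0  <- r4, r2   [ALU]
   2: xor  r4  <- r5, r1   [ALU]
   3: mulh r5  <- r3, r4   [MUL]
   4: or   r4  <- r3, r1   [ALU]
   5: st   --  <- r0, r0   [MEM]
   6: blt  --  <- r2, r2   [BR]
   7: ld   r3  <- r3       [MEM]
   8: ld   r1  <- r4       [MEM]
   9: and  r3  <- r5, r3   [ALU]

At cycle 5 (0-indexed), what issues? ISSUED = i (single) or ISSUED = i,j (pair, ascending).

t=0 i0,i1:ld;and ; pair
t=1 i2:xor ; RAW r4
t=2 i3,i4:mulh;or ; pair
t=3 i5:st ; no-port MEM/BR
t=4 i6:blt ; no-port BR/MEM
t=5 i7:ld ; no-port MEM/MEM
t=6 i8,i9:ld;and ; pair

ISSUED = 7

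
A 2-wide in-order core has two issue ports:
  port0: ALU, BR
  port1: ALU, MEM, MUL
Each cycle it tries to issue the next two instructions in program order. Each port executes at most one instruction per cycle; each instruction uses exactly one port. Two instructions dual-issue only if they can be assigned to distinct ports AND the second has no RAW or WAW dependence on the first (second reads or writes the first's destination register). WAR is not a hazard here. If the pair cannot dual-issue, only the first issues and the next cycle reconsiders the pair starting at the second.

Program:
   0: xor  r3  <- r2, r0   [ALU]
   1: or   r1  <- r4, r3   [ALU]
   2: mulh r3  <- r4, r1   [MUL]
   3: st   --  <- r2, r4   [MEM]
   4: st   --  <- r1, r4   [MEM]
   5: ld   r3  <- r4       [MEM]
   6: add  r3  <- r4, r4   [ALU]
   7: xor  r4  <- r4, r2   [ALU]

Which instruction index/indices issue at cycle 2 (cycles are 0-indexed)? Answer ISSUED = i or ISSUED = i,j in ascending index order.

[0] i0  xor.ALU  -- RAW r3
[1] i1  or.ALU  -- RAW r1
[2] i2  mulh.MUL  -- no-port MUL/MEM
[3] i3  st.MEM  -- no-port MEM/MEM
[4] i4  st.MEM  -- no-port MEM/MEM
[5] i5  ld.MEM  -- WAW r3
[6] i6,i7  add.ALU/xor.ALU  -- dual

ISSUED = 2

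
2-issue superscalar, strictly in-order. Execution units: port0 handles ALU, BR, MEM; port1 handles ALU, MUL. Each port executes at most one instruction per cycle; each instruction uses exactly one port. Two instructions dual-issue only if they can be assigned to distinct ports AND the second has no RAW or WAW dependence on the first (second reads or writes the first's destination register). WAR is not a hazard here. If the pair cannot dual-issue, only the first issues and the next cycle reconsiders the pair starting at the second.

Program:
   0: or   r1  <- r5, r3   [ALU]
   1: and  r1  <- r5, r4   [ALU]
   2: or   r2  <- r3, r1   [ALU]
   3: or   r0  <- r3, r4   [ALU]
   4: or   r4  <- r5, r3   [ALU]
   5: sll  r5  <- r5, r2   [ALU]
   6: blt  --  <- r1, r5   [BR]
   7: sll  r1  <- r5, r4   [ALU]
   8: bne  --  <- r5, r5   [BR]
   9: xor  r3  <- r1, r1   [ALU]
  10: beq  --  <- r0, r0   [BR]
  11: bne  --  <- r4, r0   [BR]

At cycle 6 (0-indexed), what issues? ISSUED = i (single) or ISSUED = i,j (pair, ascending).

  cy0 -> i0 (or) WAW r1
  cy1 -> i1 (and) RAW r1
  cy2 -> i2&i3 (or/or) pair
  cy3 -> i4&i5 (or/sll) pair
  cy4 -> i6&i7 (blt/sll) pair
  cy5 -> i8&i9 (bne/xor) pair
  cy6 -> i10 (beq) no-port BR/BR
  cy7 -> i11 (bne) tail

ISSUED = 10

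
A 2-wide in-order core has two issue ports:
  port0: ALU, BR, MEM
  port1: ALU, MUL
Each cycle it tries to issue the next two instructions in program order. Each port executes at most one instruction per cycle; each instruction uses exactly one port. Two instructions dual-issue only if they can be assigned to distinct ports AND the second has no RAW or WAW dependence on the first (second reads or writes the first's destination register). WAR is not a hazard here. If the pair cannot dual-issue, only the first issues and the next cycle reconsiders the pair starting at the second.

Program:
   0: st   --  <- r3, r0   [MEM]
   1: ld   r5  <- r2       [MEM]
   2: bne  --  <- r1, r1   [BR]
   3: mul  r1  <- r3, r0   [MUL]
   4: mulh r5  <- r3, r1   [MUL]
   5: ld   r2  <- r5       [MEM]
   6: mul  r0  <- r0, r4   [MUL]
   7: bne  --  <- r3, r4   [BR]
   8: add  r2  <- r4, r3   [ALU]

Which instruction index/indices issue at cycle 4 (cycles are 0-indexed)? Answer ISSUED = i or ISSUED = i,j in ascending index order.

ISSUED = 5,6

t=0 i0:st.MEM ; no-port MEM/MEM
t=1 i1:ld.MEM ; no-port MEM/BR
t=2 i2+i3:bne.BR+mul.MUL ; 2-wide
t=3 i4:mulh.MUL ; RAW r5
t=4 i5+i6:ld.MEM+mul.MUL ; 2-wide
t=5 i7+i8:bne.BR+add.ALU ; 2-wide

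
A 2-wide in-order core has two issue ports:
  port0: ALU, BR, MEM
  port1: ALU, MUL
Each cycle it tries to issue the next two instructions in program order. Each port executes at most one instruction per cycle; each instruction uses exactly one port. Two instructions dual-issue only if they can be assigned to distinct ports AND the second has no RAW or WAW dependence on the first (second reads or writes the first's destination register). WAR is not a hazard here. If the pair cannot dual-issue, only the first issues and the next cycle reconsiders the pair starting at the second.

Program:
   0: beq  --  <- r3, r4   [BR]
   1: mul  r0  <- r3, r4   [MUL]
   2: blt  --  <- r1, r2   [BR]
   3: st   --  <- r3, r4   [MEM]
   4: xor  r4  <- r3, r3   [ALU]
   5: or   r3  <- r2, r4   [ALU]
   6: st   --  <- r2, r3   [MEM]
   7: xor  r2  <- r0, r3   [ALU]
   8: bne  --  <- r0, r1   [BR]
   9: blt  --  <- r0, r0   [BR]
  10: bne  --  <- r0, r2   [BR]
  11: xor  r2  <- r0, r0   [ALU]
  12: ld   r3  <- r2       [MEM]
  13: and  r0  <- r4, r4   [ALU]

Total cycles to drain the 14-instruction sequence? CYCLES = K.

t=0 i0+i1:beq.BR/mul.MUL ; pair
t=1 i2:blt.BR ; no-port BR/MEM
t=2 i3+i4:st.MEM/xor.ALU ; pair
t=3 i5:or.ALU ; RAW r3
t=4 i6+i7:st.MEM/xor.ALU ; pair
t=5 i8:bne.BR ; no-port BR/BR
t=6 i9:blt.BR ; no-port BR/BR
t=7 i10+i11:bne.BR/xor.ALU ; pair
t=8 i12+i13:ld.MEM/and.ALU ; pair

CYCLES = 9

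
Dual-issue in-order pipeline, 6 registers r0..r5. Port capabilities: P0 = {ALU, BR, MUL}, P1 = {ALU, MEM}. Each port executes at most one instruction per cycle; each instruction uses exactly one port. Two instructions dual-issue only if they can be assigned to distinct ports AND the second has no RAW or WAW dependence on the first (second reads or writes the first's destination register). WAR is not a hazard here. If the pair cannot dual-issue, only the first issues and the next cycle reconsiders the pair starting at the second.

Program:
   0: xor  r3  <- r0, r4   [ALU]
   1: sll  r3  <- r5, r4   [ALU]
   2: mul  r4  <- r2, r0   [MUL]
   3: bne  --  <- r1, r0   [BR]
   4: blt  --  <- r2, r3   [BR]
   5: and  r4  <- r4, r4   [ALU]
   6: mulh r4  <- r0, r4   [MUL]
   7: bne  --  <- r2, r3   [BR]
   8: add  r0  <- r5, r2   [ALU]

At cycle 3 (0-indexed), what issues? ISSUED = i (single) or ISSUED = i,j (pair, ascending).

#0 head=0: xor.ALU i0 WAW r3
#1 head=1: sll.ALU+mul.MUL i1,i2 dual
#2 head=3: bne.BR i3 no-port BR/BR
#3 head=4: blt.BR+and.ALU i4,i5 dual
#4 head=6: mulh.MUL i6 no-port MUL/BR
#5 head=7: bne.BR+add.ALU i7,i8 dual

ISSUED = 4,5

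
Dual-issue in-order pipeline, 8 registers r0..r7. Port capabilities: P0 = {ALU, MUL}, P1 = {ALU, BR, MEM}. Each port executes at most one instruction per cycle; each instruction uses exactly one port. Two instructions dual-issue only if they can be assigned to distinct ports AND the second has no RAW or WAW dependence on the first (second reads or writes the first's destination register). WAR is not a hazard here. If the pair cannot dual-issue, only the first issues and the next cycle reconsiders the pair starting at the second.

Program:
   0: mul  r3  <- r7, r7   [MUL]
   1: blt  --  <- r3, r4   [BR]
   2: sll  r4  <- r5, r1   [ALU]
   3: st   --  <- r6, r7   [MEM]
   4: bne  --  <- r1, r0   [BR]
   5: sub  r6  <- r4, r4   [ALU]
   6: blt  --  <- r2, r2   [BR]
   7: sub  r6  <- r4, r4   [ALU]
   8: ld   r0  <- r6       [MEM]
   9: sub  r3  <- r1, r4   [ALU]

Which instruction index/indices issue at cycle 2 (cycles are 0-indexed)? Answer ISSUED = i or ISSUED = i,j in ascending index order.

ISSUED = 3

#0 head=0: mul i0 RAW r3
#1 head=1: blt/sll i1+i2 dual
#2 head=3: st i3 no-port MEM/BR
#3 head=4: bne/sub i4+i5 dual
#4 head=6: blt/sub i6+i7 dual
#5 head=8: ld/sub i8+i9 dual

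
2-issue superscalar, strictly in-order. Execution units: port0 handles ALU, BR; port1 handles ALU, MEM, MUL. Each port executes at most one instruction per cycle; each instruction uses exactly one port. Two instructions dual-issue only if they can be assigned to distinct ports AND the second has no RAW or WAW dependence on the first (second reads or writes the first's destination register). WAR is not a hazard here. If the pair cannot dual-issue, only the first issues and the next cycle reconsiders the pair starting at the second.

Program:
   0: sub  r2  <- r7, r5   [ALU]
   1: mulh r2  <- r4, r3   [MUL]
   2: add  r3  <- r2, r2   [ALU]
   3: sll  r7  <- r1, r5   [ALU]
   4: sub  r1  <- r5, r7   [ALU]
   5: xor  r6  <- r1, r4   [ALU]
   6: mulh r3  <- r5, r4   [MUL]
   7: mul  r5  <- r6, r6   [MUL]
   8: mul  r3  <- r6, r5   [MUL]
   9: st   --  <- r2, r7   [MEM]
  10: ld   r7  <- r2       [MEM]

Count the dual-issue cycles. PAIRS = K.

PAIRS = 2

0. sub.ALU @i0  | WAW r2
1. mulh.MUL @i1  | RAW r2
2. add.ALU sll.ALU @i2&i3  | 2-wide
3. sub.ALU @i4  | RAW r1
4. xor.ALU mulh.MUL @i5&i6  | 2-wide
5. mul.MUL @i7  | no-port MUL/MUL
6. mul.MUL @i8  | no-port MUL/MEM
7. st.MEM @i9  | no-port MEM/MEM
8. ld.MEM @i10  | tail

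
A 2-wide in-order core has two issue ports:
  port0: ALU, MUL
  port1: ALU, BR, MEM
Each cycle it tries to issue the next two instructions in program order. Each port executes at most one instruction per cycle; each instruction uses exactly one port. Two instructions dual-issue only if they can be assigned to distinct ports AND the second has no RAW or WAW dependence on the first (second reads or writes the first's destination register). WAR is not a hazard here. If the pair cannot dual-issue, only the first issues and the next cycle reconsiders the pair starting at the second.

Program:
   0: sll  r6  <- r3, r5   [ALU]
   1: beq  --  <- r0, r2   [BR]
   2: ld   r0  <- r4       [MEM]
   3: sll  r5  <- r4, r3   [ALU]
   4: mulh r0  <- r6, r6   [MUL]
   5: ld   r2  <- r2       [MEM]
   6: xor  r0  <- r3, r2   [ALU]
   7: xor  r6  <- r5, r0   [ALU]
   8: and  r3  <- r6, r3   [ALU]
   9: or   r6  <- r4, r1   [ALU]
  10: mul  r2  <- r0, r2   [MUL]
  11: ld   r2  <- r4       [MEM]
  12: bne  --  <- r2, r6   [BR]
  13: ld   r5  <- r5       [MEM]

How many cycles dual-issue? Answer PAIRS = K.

t=0 i0&i1:sll.ALU beq.BR ; pair
t=1 i2&i3:ld.MEM sll.ALU ; pair
t=2 i4&i5:mulh.MUL ld.MEM ; pair
t=3 i6:xor.ALU ; RAW r0
t=4 i7:xor.ALU ; RAW r6
t=5 i8&i9:and.ALU or.ALU ; pair
t=6 i10:mul.MUL ; WAW r2
t=7 i11:ld.MEM ; no-port MEM/BR
t=8 i12:bne.BR ; no-port BR/MEM
t=9 i13:ld.MEM ; tail

PAIRS = 4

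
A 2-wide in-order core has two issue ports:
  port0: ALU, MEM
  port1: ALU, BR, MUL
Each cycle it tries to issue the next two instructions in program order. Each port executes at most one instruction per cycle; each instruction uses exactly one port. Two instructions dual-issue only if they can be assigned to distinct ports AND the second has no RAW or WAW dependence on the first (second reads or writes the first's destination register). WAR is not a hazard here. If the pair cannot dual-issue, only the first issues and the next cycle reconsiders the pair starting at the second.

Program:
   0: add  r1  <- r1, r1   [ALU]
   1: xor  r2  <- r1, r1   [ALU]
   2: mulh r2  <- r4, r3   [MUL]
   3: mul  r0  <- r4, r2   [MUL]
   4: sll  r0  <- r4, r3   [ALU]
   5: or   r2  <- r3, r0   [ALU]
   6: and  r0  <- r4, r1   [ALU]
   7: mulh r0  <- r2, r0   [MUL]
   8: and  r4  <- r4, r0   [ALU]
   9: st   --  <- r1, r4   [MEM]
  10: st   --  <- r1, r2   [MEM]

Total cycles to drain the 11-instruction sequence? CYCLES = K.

CYCLES = 10

#0 head=0: add i0 RAW r1
#1 head=1: xor i1 WAW r2
#2 head=2: mulh i2 no-port MUL/MUL
#3 head=3: mul i3 WAW r0
#4 head=4: sll i4 RAW r0
#5 head=5: or/and i5,i6 pair
#6 head=7: mulh i7 RAW r0
#7 head=8: and i8 RAW r4
#8 head=9: st i9 no-port MEM/MEM
#9 head=10: st i10 tail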